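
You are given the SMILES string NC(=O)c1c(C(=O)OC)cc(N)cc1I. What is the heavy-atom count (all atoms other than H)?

Every atom symbol written in the SMILES (organic subset) is one heavy atom; implicit H are not written.
Heavy atoms by element → C:9, I:1, N:2, O:3.
Total: 15.

15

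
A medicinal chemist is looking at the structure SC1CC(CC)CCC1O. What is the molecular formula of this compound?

Walk through each heavy atom and fill implicit hydrogens from standard valence (C 4, N 3, O 2, S 2, halogen 1):
  atom 1: S, bond orders sum to 1 (valence 2) → 1 H
  atom 2: C, bond orders sum to 3 (valence 4) → 1 H
  atom 3: C, bond orders sum to 2 (valence 4) → 2 H
  atom 4: C, bond orders sum to 3 (valence 4) → 1 H
  atom 5: C, bond orders sum to 2 (valence 4) → 2 H
  atom 6: C, bond orders sum to 1 (valence 4) → 3 H
  atom 7: C, bond orders sum to 2 (valence 4) → 2 H
  atom 8: C, bond orders sum to 2 (valence 4) → 2 H
  atom 9: C, bond orders sum to 3 (valence 4) → 1 H
  atom 10: O, bond orders sum to 1 (valence 2) → 1 H
Totals → C:8, H:16, O:1, S:1.
In Hill order: C8H16OS.

C8H16OS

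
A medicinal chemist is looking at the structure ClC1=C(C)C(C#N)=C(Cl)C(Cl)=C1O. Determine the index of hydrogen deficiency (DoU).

6

Degree of unsaturation = (number of rings) + (number of π bonds).
Ring closures in the SMILES: 1.
π bonds: 3 double bonds (each 1 DoU), 1 triple bond (each 2 DoU) → 5 DoU from unsaturation.
Total DoU = 1 + 5 = 6.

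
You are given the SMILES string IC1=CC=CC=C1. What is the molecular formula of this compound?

Walk through each heavy atom and fill implicit hydrogens from standard valence (C 4, N 3, O 2, S 2, halogen 1):
  atom 1: I (halogen, monovalent) → 0 H
  atom 2: C, bond orders sum to 4 (valence 4) → 0 H
  atom 3: C, bond orders sum to 3 (valence 4) → 1 H
  atom 4: C, bond orders sum to 3 (valence 4) → 1 H
  atom 5: C, bond orders sum to 3 (valence 4) → 1 H
  atom 6: C, bond orders sum to 3 (valence 4) → 1 H
  atom 7: C, bond orders sum to 3 (valence 4) → 1 H
Totals → C:6, H:5, I:1.

C6H5I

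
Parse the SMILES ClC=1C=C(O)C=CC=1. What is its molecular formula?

Walk through each heavy atom and fill implicit hydrogens from standard valence (C 4, N 3, O 2, S 2, halogen 1):
  atom 1: Cl (halogen, monovalent) → 0 H
  atom 2: C, bond orders sum to 4 (valence 4) → 0 H
  atom 3: C, bond orders sum to 3 (valence 4) → 1 H
  atom 4: C, bond orders sum to 4 (valence 4) → 0 H
  atom 5: O, bond orders sum to 1 (valence 2) → 1 H
  atom 6: C, bond orders sum to 3 (valence 4) → 1 H
  atom 7: C, bond orders sum to 3 (valence 4) → 1 H
  atom 8: C, bond orders sum to 3 (valence 4) → 1 H
Totals → C:6, H:5, Cl:1, O:1.

C6H5ClO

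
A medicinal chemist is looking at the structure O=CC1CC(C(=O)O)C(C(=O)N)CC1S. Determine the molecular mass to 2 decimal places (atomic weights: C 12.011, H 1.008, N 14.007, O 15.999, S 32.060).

First, the molecular formula is C9H13NO4S (counting implicit H from valence).
  C: 9 × 12.011 = 108.099
  H: 13 × 1.008 = 13.104
  N: 1 × 14.007 = 14.007
  O: 4 × 15.999 = 63.996
  S: 1 × 32.060 = 32.060
Sum: 9×12.011 + 13×1.008 + 1×14.007 + 4×15.999 + 1×32.060 = 231.266 → 231.27 g/mol.

231.27 g/mol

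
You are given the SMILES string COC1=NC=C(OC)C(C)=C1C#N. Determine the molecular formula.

Walk through each heavy atom and fill implicit hydrogens from standard valence (C 4, N 3, O 2, S 2, halogen 1):
  atom 1: C, bond orders sum to 1 (valence 4) → 3 H
  atom 2: O, bond orders sum to 2 (valence 2) → 0 H
  atom 3: C, bond orders sum to 4 (valence 4) → 0 H
  atom 4: N, bond orders sum to 3 (valence 3) → 0 H
  atom 5: C, bond orders sum to 3 (valence 4) → 1 H
  atom 6: C, bond orders sum to 4 (valence 4) → 0 H
  atom 7: O, bond orders sum to 2 (valence 2) → 0 H
  atom 8: C, bond orders sum to 1 (valence 4) → 3 H
  atom 9: C, bond orders sum to 4 (valence 4) → 0 H
  atom 10: C, bond orders sum to 1 (valence 4) → 3 H
  atom 11: C, bond orders sum to 4 (valence 4) → 0 H
  atom 12: C, bond orders sum to 4 (valence 4) → 0 H
  atom 13: N, bond orders sum to 3 (valence 3) → 0 H
Totals → C:9, H:10, N:2, O:2.
In Hill order: C9H10N2O2.

C9H10N2O2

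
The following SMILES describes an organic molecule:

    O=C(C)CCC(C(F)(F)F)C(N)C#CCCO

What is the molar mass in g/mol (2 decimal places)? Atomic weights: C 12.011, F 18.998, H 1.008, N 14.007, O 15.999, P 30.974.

251.25 g/mol

First, the molecular formula is C11H16F3NO2 (counting implicit H from valence).
  C: 11 × 12.011 = 132.121
  F: 3 × 18.998 = 56.994
  H: 16 × 1.008 = 16.128
  N: 1 × 14.007 = 14.007
  O: 2 × 15.999 = 31.998
Sum: 11×12.011 + 3×18.998 + 16×1.008 + 1×14.007 + 2×15.999 = 251.248 → 251.25 g/mol.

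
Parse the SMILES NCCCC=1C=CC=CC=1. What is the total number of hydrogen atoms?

Walk through each heavy atom and fill implicit hydrogens from standard valence (C 4, N 3, O 2, S 2, halogen 1):
  atom 1: N, bond orders sum to 1 (valence 3) → 2 H
  atom 2: C, bond orders sum to 2 (valence 4) → 2 H
  atom 3: C, bond orders sum to 2 (valence 4) → 2 H
  atom 4: C, bond orders sum to 2 (valence 4) → 2 H
  atom 5: C, bond orders sum to 4 (valence 4) → 0 H
  atom 6: C, bond orders sum to 3 (valence 4) → 1 H
  atom 7: C, bond orders sum to 3 (valence 4) → 1 H
  atom 8: C, bond orders sum to 3 (valence 4) → 1 H
  atom 9: C, bond orders sum to 3 (valence 4) → 1 H
  atom 10: C, bond orders sum to 3 (valence 4) → 1 H
Total hydrogens: 13.

13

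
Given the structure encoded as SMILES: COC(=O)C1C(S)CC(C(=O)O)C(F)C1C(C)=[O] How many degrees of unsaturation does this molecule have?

Degree of unsaturation = (number of rings) + (number of π bonds).
Ring closures in the SMILES: 1.
π bonds: 3 double bonds (each 1 DoU) → 3 DoU from unsaturation.
Total DoU = 1 + 3 = 4.

4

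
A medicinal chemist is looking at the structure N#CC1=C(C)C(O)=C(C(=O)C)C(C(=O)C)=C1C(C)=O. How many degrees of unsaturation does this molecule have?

Degree of unsaturation = (number of rings) + (number of π bonds).
Ring closures in the SMILES: 1.
π bonds: 6 double bonds (each 1 DoU), 1 triple bond (each 2 DoU) → 8 DoU from unsaturation.
Total DoU = 1 + 8 = 9.

9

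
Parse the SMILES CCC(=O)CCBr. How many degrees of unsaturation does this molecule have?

1

Degree of unsaturation = (number of rings) + (number of π bonds).
Ring closures in the SMILES: 0.
π bonds: 1 double bond (each 1 DoU) → 1 DoU from unsaturation.
Total DoU = 0 + 1 = 1.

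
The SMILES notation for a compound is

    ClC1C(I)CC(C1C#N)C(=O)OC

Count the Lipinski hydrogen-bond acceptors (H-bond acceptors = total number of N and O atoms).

3

N atoms: 1; O atoms: 2.
Lipinski HBA = 1 + 2 = 3.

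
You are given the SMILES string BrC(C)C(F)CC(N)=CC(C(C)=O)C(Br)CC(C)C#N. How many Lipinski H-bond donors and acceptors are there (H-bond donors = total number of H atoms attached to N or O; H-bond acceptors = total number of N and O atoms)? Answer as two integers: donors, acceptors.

2, 3

Donors: find every N or O and count the H atoms it carries.
  atom 8 (N): bond orders sum to 1 → 2 H
  atom 13 (O): bond orders sum to 2 → 0 H
  atom 20 (N): bond orders sum to 3 → 0 H
Lipinski HBD = 2.
Acceptors: N atoms = 2, O atoms = 1 → HBA = 3.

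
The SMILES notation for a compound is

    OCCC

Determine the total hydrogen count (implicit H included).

Walk through each heavy atom and fill implicit hydrogens from standard valence (C 4, N 3, O 2, S 2, halogen 1):
  atom 1: O, bond orders sum to 1 (valence 2) → 1 H
  atom 2: C, bond orders sum to 2 (valence 4) → 2 H
  atom 3: C, bond orders sum to 2 (valence 4) → 2 H
  atom 4: C, bond orders sum to 1 (valence 4) → 3 H
Total hydrogens: 8.

8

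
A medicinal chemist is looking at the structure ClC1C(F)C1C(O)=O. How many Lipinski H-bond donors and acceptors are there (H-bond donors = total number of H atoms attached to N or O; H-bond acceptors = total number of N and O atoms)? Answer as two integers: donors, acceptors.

1, 2

Donors: find every N or O and count the H atoms it carries.
  atom 7 (O): bond orders sum to 1 → 1 H
  atom 8 (O): bond orders sum to 2 → 0 H
Lipinski HBD = 1.
Acceptors: N atoms = 0, O atoms = 2 → HBA = 2.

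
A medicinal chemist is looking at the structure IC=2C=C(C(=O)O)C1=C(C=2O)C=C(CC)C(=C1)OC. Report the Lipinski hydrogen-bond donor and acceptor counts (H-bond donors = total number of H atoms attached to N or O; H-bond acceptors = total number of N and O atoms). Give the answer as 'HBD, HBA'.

Donors: find every N or O and count the H atoms it carries.
  atom 6 (O): bond orders sum to 2 → 0 H
  atom 7 (O): bond orders sum to 1 → 1 H
  atom 11 (O): bond orders sum to 1 → 1 H
  atom 18 (O): bond orders sum to 2 → 0 H
Lipinski HBD = 2.
Acceptors: N atoms = 0, O atoms = 4 → HBA = 4.

2, 4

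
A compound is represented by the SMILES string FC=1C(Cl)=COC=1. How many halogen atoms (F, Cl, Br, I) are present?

2

Halogen atoms appear at heavy-atom positions 1, 4 (1×Cl, 1×F).
Halogen count: 2.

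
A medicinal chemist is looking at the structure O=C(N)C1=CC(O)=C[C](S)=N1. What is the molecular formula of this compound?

Walk through each heavy atom and fill implicit hydrogens from standard valence (C 4, N 3, O 2, S 2, halogen 1):
  atom 1: O, bond orders sum to 2 (valence 2) → 0 H
  atom 2: C, bond orders sum to 4 (valence 4) → 0 H
  atom 3: N, bond orders sum to 1 (valence 3) → 2 H
  atom 4: C, bond orders sum to 4 (valence 4) → 0 H
  atom 5: C, bond orders sum to 3 (valence 4) → 1 H
  atom 6: C, bond orders sum to 4 (valence 4) → 0 H
  atom 7: O, bond orders sum to 1 (valence 2) → 1 H
  atom 8: C, bond orders sum to 3 (valence 4) → 1 H
  atom 9: C with explicit H count 0
  atom 10: S, bond orders sum to 1 (valence 2) → 1 H
  atom 11: N, bond orders sum to 3 (valence 3) → 0 H
Totals → C:6, H:6, N:2, O:2, S:1.

C6H6N2O2S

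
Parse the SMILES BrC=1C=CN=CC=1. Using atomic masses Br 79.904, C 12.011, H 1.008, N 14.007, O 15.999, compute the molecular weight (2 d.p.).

First, the molecular formula is C5H4BrN (counting implicit H from valence).
  Br: 1 × 79.904 = 79.904
  C: 5 × 12.011 = 60.055
  H: 4 × 1.008 = 4.032
  N: 1 × 14.007 = 14.007
Sum: 1×79.904 + 5×12.011 + 4×1.008 + 1×14.007 = 157.998 → 158.00 g/mol.

158.00 g/mol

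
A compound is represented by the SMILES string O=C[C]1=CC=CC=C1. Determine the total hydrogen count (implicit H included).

Walk through each heavy atom and fill implicit hydrogens from standard valence (C 4, N 3, O 2, S 2, halogen 1):
  atom 1: O, bond orders sum to 2 (valence 2) → 0 H
  atom 2: C, bond orders sum to 3 (valence 4) → 1 H
  atom 3: C with explicit H count 0
  atom 4: C, bond orders sum to 3 (valence 4) → 1 H
  atom 5: C, bond orders sum to 3 (valence 4) → 1 H
  atom 6: C, bond orders sum to 3 (valence 4) → 1 H
  atom 7: C, bond orders sum to 3 (valence 4) → 1 H
  atom 8: C, bond orders sum to 3 (valence 4) → 1 H
Total hydrogens: 6.

6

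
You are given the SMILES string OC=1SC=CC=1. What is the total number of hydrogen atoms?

4

Walk through each heavy atom and fill implicit hydrogens from standard valence (C 4, N 3, O 2, S 2, halogen 1):
  atom 1: O, bond orders sum to 1 (valence 2) → 1 H
  atom 2: C, bond orders sum to 4 (valence 4) → 0 H
  atom 3: S, bond orders sum to 2 (valence 2) → 0 H
  atom 4: C, bond orders sum to 3 (valence 4) → 1 H
  atom 5: C, bond orders sum to 3 (valence 4) → 1 H
  atom 6: C, bond orders sum to 3 (valence 4) → 1 H
Total hydrogens: 4.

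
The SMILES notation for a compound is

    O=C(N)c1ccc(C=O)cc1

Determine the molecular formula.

C8H7NO2

Walk through each heavy atom and fill implicit hydrogens from standard valence (C 4, N 3, O 2, S 2, halogen 1); for lowercase aromatic atoms, an aromatic c carries 1 H when it has two neighbours and 0 H with three, and aromatic n carries 0 H:
  atom 1: O, bond orders sum to 2 (valence 2) → 0 H
  atom 2: C, bond orders sum to 4 (valence 4) → 0 H
  atom 3: N, bond orders sum to 1 (valence 3) → 2 H
  atom 4: aromatic c, 3 neighbours → 0 H
  atom 5: aromatic c, 2 neighbours → 1 H
  atom 6: aromatic c, 2 neighbours → 1 H
  atom 7: aromatic c, 3 neighbours → 0 H
  atom 8: C, bond orders sum to 3 (valence 4) → 1 H
  atom 9: O, bond orders sum to 2 (valence 2) → 0 H
  atom 10: aromatic c, 2 neighbours → 1 H
  atom 11: aromatic c, 2 neighbours → 1 H
Totals → C:8, H:7, N:1, O:2.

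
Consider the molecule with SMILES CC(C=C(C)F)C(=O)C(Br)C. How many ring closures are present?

In SMILES, each pair of matching ring-closure digits denotes one ring-closing bond; the number of such bonds equals the number of independent rings.
Ring-closure bonds here: 0.

0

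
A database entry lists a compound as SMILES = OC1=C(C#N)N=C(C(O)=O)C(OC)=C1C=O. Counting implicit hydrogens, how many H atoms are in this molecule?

6

Walk through each heavy atom and fill implicit hydrogens from standard valence (C 4, N 3, O 2, S 2, halogen 1):
  atom 1: O, bond orders sum to 1 (valence 2) → 1 H
  atom 2: C, bond orders sum to 4 (valence 4) → 0 H
  atom 3: C, bond orders sum to 4 (valence 4) → 0 H
  atom 4: C, bond orders sum to 4 (valence 4) → 0 H
  atom 5: N, bond orders sum to 3 (valence 3) → 0 H
  atom 6: N, bond orders sum to 3 (valence 3) → 0 H
  atom 7: C, bond orders sum to 4 (valence 4) → 0 H
  atom 8: C, bond orders sum to 4 (valence 4) → 0 H
  atom 9: O, bond orders sum to 1 (valence 2) → 1 H
  atom 10: O, bond orders sum to 2 (valence 2) → 0 H
  atom 11: C, bond orders sum to 4 (valence 4) → 0 H
  atom 12: O, bond orders sum to 2 (valence 2) → 0 H
  atom 13: C, bond orders sum to 1 (valence 4) → 3 H
  atom 14: C, bond orders sum to 4 (valence 4) → 0 H
  atom 15: C, bond orders sum to 3 (valence 4) → 1 H
  atom 16: O, bond orders sum to 2 (valence 2) → 0 H
Total hydrogens: 6.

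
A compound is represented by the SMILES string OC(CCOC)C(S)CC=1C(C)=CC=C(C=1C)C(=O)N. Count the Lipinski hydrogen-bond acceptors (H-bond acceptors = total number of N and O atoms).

N atoms: 1; O atoms: 3.
Lipinski HBA = 1 + 3 = 4.

4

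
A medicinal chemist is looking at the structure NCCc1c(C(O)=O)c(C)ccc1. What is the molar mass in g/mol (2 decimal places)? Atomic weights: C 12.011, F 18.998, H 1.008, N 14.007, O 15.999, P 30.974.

First, the molecular formula is C10H13NO2 (counting implicit H from valence).
  C: 10 × 12.011 = 120.110
  H: 13 × 1.008 = 13.104
  N: 1 × 14.007 = 14.007
  O: 2 × 15.999 = 31.998
Sum: 10×12.011 + 13×1.008 + 1×14.007 + 2×15.999 = 179.219 → 179.22 g/mol.

179.22 g/mol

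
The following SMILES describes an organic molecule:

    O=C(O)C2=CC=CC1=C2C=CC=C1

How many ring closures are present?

In SMILES, each pair of matching ring-closure digits denotes one ring-closing bond; the number of such bonds equals the number of independent rings.
Ring-closure bonds here: 2.

2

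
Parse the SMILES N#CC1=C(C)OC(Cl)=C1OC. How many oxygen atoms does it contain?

Scan the SMILES for O atoms (remember two-letter symbols like Cl and Br are single atoms).
Oxygen count: 2.

2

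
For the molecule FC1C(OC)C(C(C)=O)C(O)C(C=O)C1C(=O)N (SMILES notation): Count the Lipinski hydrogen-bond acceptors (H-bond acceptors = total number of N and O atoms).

6

N atoms: 1; O atoms: 5.
Lipinski HBA = 1 + 5 = 6.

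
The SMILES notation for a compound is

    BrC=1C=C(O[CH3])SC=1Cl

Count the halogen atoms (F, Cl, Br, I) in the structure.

Halogen atoms appear at heavy-atom positions 1, 9 (1×Br, 1×Cl).
Other groups present: 1 ether.
Halogen count: 2.

2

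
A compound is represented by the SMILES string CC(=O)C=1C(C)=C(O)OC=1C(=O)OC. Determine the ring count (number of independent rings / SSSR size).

In SMILES, each pair of matching ring-closure digits denotes one ring-closing bond; the number of such bonds equals the number of independent rings.
Ring-closure bonds here: 1.

1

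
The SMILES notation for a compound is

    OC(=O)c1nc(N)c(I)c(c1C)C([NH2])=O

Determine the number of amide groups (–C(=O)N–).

The amide motif appears at heavy-atom position 13 in the SMILES.
Other groups present: 1 carboxylic acid, 1 primary amine.
Amide count: 1.

1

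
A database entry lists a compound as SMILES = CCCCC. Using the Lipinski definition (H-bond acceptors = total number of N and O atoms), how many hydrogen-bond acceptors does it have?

0

N atoms: 0; O atoms: 0.
Lipinski HBA = 0 + 0 = 0.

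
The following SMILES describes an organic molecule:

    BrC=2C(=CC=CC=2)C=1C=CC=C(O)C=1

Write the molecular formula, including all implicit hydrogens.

Walk through each heavy atom and fill implicit hydrogens from standard valence (C 4, N 3, O 2, S 2, halogen 1):
  atom 1: Br (halogen, monovalent) → 0 H
  atom 2: C, bond orders sum to 4 (valence 4) → 0 H
  atom 3: C, bond orders sum to 4 (valence 4) → 0 H
  atom 4: C, bond orders sum to 3 (valence 4) → 1 H
  atom 5: C, bond orders sum to 3 (valence 4) → 1 H
  atom 6: C, bond orders sum to 3 (valence 4) → 1 H
  atom 7: C, bond orders sum to 3 (valence 4) → 1 H
  atom 8: C, bond orders sum to 4 (valence 4) → 0 H
  atom 9: C, bond orders sum to 3 (valence 4) → 1 H
  atom 10: C, bond orders sum to 3 (valence 4) → 1 H
  atom 11: C, bond orders sum to 3 (valence 4) → 1 H
  atom 12: C, bond orders sum to 4 (valence 4) → 0 H
  atom 13: O, bond orders sum to 1 (valence 2) → 1 H
  atom 14: C, bond orders sum to 3 (valence 4) → 1 H
Totals → C:12, H:9, Br:1, O:1.
In Hill order: C12H9BrO.

C12H9BrO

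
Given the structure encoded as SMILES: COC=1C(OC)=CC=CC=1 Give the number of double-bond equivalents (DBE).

Degree of unsaturation = (number of rings) + (number of π bonds).
Ring closures in the SMILES: 1.
π bonds: 3 double bonds (each 1 DoU) → 3 DoU from unsaturation.
Total DoU = 1 + 3 = 4.

4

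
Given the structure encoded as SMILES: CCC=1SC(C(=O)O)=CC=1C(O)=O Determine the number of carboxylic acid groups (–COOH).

The carboxylic acid motif appears at heavy-atom positions 6, 11 in the SMILES.
Carboxylic acid count: 2.

2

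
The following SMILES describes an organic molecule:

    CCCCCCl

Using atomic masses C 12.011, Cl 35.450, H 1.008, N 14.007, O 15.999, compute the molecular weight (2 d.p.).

106.59 g/mol

First, the molecular formula is C5H11Cl (counting implicit H from valence).
  C: 5 × 12.011 = 60.055
  Cl: 1 × 35.450 = 35.450
  H: 11 × 1.008 = 11.088
Sum: 5×12.011 + 1×35.450 + 11×1.008 = 106.593 → 106.59 g/mol.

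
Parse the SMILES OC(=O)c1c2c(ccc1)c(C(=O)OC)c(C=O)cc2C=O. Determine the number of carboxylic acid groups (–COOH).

1

The carboxylic acid motif appears at heavy-atom position 2 in the SMILES.
Other groups present: 2 aldehyde, 1 ester.
Carboxylic acid count: 1.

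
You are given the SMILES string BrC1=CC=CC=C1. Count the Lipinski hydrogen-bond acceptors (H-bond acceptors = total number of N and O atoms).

N atoms: 0; O atoms: 0.
Lipinski HBA = 0 + 0 = 0.

0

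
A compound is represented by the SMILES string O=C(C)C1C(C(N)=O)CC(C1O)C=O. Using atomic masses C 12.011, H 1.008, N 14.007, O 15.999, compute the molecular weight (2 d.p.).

199.21 g/mol

First, the molecular formula is C9H13NO4 (counting implicit H from valence).
  C: 9 × 12.011 = 108.099
  H: 13 × 1.008 = 13.104
  N: 1 × 14.007 = 14.007
  O: 4 × 15.999 = 63.996
Sum: 9×12.011 + 13×1.008 + 1×14.007 + 4×15.999 = 199.206 → 199.21 g/mol.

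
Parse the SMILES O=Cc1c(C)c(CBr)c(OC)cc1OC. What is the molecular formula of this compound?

Walk through each heavy atom and fill implicit hydrogens from standard valence (C 4, N 3, O 2, S 2, halogen 1); for lowercase aromatic atoms, an aromatic c carries 1 H when it has two neighbours and 0 H with three, and aromatic n carries 0 H:
  atom 1: O, bond orders sum to 2 (valence 2) → 0 H
  atom 2: C, bond orders sum to 3 (valence 4) → 1 H
  atom 3: aromatic c, 3 neighbours → 0 H
  atom 4: aromatic c, 3 neighbours → 0 H
  atom 5: C, bond orders sum to 1 (valence 4) → 3 H
  atom 6: aromatic c, 3 neighbours → 0 H
  atom 7: C, bond orders sum to 2 (valence 4) → 2 H
  atom 8: Br (halogen, monovalent) → 0 H
  atom 9: aromatic c, 3 neighbours → 0 H
  atom 10: O, bond orders sum to 2 (valence 2) → 0 H
  atom 11: C, bond orders sum to 1 (valence 4) → 3 H
  atom 12: aromatic c, 2 neighbours → 1 H
  atom 13: aromatic c, 3 neighbours → 0 H
  atom 14: O, bond orders sum to 2 (valence 2) → 0 H
  atom 15: C, bond orders sum to 1 (valence 4) → 3 H
Totals → C:11, H:13, Br:1, O:3.
In Hill order: C11H13BrO3.

C11H13BrO3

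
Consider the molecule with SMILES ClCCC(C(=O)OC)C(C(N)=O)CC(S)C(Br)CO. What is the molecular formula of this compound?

C11H19BrClNO4S

Walk through each heavy atom and fill implicit hydrogens from standard valence (C 4, N 3, O 2, S 2, halogen 1):
  atom 1: Cl (halogen, monovalent) → 0 H
  atom 2: C, bond orders sum to 2 (valence 4) → 2 H
  atom 3: C, bond orders sum to 2 (valence 4) → 2 H
  atom 4: C, bond orders sum to 3 (valence 4) → 1 H
  atom 5: C, bond orders sum to 4 (valence 4) → 0 H
  atom 6: O, bond orders sum to 2 (valence 2) → 0 H
  atom 7: O, bond orders sum to 2 (valence 2) → 0 H
  atom 8: C, bond orders sum to 1 (valence 4) → 3 H
  atom 9: C, bond orders sum to 3 (valence 4) → 1 H
  atom 10: C, bond orders sum to 4 (valence 4) → 0 H
  atom 11: N, bond orders sum to 1 (valence 3) → 2 H
  atom 12: O, bond orders sum to 2 (valence 2) → 0 H
  atom 13: C, bond orders sum to 2 (valence 4) → 2 H
  atom 14: C, bond orders sum to 3 (valence 4) → 1 H
  atom 15: S, bond orders sum to 1 (valence 2) → 1 H
  atom 16: C, bond orders sum to 3 (valence 4) → 1 H
  atom 17: Br (halogen, monovalent) → 0 H
  atom 18: C, bond orders sum to 2 (valence 4) → 2 H
  atom 19: O, bond orders sum to 1 (valence 2) → 1 H
Totals → C:11, H:19, Br:1, Cl:1, N:1, O:4, S:1.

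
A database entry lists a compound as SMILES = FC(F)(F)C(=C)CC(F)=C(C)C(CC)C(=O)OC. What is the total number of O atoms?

2

Scan the SMILES for O atoms (remember two-letter symbols like Cl and Br are single atoms).
Oxygen count: 2.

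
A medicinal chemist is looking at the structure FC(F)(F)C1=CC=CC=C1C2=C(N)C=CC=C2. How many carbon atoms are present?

Count every carbon token in the SMILES (each C, including those in ring-closure positions and inside branches).
Carbon count: 13.

13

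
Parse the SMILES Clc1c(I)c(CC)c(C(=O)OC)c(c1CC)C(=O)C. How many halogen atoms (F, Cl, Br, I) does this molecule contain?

Halogen atoms appear at heavy-atom positions 1, 4 (1×Cl, 1×I).
Other groups present: 1 ester, 1 ketone.
Halogen count: 2.

2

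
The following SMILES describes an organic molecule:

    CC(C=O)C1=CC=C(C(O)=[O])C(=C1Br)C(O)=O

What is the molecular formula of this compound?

C11H9BrO5

Walk through each heavy atom and fill implicit hydrogens from standard valence (C 4, N 3, O 2, S 2, halogen 1):
  atom 1: C, bond orders sum to 1 (valence 4) → 3 H
  atom 2: C, bond orders sum to 3 (valence 4) → 1 H
  atom 3: C, bond orders sum to 3 (valence 4) → 1 H
  atom 4: O, bond orders sum to 2 (valence 2) → 0 H
  atom 5: C, bond orders sum to 4 (valence 4) → 0 H
  atom 6: C, bond orders sum to 3 (valence 4) → 1 H
  atom 7: C, bond orders sum to 3 (valence 4) → 1 H
  atom 8: C, bond orders sum to 4 (valence 4) → 0 H
  atom 9: C, bond orders sum to 4 (valence 4) → 0 H
  atom 10: O, bond orders sum to 1 (valence 2) → 1 H
  atom 11: O with explicit H count 0
  atom 12: C, bond orders sum to 4 (valence 4) → 0 H
  atom 13: C, bond orders sum to 4 (valence 4) → 0 H
  atom 14: Br (halogen, monovalent) → 0 H
  atom 15: C, bond orders sum to 4 (valence 4) → 0 H
  atom 16: O, bond orders sum to 1 (valence 2) → 1 H
  atom 17: O, bond orders sum to 2 (valence 2) → 0 H
Totals → C:11, H:9, Br:1, O:5.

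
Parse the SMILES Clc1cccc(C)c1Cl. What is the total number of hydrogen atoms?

6

Walk through each heavy atom and fill implicit hydrogens from standard valence (C 4, N 3, O 2, S 2, halogen 1); for lowercase aromatic atoms, an aromatic c carries 1 H when it has two neighbours and 0 H with three, and aromatic n carries 0 H:
  atom 1: Cl (halogen, monovalent) → 0 H
  atom 2: aromatic c, 3 neighbours → 0 H
  atom 3: aromatic c, 2 neighbours → 1 H
  atom 4: aromatic c, 2 neighbours → 1 H
  atom 5: aromatic c, 2 neighbours → 1 H
  atom 6: aromatic c, 3 neighbours → 0 H
  atom 7: C, bond orders sum to 1 (valence 4) → 3 H
  atom 8: aromatic c, 3 neighbours → 0 H
  atom 9: Cl (halogen, monovalent) → 0 H
Total hydrogens: 6.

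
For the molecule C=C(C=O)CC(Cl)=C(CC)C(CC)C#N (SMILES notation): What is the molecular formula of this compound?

Walk through each heavy atom and fill implicit hydrogens from standard valence (C 4, N 3, O 2, S 2, halogen 1):
  atom 1: C, bond orders sum to 2 (valence 4) → 2 H
  atom 2: C, bond orders sum to 4 (valence 4) → 0 H
  atom 3: C, bond orders sum to 3 (valence 4) → 1 H
  atom 4: O, bond orders sum to 2 (valence 2) → 0 H
  atom 5: C, bond orders sum to 2 (valence 4) → 2 H
  atom 6: C, bond orders sum to 4 (valence 4) → 0 H
  atom 7: Cl (halogen, monovalent) → 0 H
  atom 8: C, bond orders sum to 4 (valence 4) → 0 H
  atom 9: C, bond orders sum to 2 (valence 4) → 2 H
  atom 10: C, bond orders sum to 1 (valence 4) → 3 H
  atom 11: C, bond orders sum to 3 (valence 4) → 1 H
  atom 12: C, bond orders sum to 2 (valence 4) → 2 H
  atom 13: C, bond orders sum to 1 (valence 4) → 3 H
  atom 14: C, bond orders sum to 4 (valence 4) → 0 H
  atom 15: N, bond orders sum to 3 (valence 3) → 0 H
Totals → C:12, H:16, Cl:1, N:1, O:1.
In Hill order: C12H16ClNO.

C12H16ClNO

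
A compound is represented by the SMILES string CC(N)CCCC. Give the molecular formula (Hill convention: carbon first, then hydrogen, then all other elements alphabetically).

Walk through each heavy atom and fill implicit hydrogens from standard valence (C 4, N 3, O 2, S 2, halogen 1):
  atom 1: C, bond orders sum to 1 (valence 4) → 3 H
  atom 2: C, bond orders sum to 3 (valence 4) → 1 H
  atom 3: N, bond orders sum to 1 (valence 3) → 2 H
  atom 4: C, bond orders sum to 2 (valence 4) → 2 H
  atom 5: C, bond orders sum to 2 (valence 4) → 2 H
  atom 6: C, bond orders sum to 2 (valence 4) → 2 H
  atom 7: C, bond orders sum to 1 (valence 4) → 3 H
Totals → C:6, H:15, N:1.
In Hill order: C6H15N.

C6H15N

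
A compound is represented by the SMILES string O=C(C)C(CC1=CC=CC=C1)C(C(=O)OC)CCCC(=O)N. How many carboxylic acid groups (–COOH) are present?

Scan the SMILES for the carboxylic acid motif — none present.
Groups that are present: 1 amide, 1 ester, 1 ketone.

0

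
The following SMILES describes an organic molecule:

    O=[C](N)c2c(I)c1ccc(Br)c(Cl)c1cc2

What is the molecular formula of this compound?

C11H6BrClINO

Walk through each heavy atom and fill implicit hydrogens from standard valence (C 4, N 3, O 2, S 2, halogen 1); for lowercase aromatic atoms, an aromatic c carries 1 H when it has two neighbours and 0 H with three, and aromatic n carries 0 H:
  atom 1: O, bond orders sum to 2 (valence 2) → 0 H
  atom 2: C with explicit H count 0
  atom 3: N, bond orders sum to 1 (valence 3) → 2 H
  atom 4: aromatic c, 3 neighbours → 0 H
  atom 5: aromatic c, 3 neighbours → 0 H
  atom 6: I (halogen, monovalent) → 0 H
  atom 7: aromatic c, 3 neighbours → 0 H
  atom 8: aromatic c, 2 neighbours → 1 H
  atom 9: aromatic c, 2 neighbours → 1 H
  atom 10: aromatic c, 3 neighbours → 0 H
  atom 11: Br (halogen, monovalent) → 0 H
  atom 12: aromatic c, 3 neighbours → 0 H
  atom 13: Cl (halogen, monovalent) → 0 H
  atom 14: aromatic c, 3 neighbours → 0 H
  atom 15: aromatic c, 2 neighbours → 1 H
  atom 16: aromatic c, 2 neighbours → 1 H
Totals → C:11, H:6, Br:1, Cl:1, I:1, N:1, O:1.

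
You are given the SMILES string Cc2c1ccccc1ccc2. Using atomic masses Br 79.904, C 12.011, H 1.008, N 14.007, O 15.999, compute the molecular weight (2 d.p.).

First, the molecular formula is C11H10 (counting implicit H from valence).
  C: 11 × 12.011 = 132.121
  H: 10 × 1.008 = 10.080
Sum: 11×12.011 + 10×1.008 = 142.201 → 142.20 g/mol.

142.20 g/mol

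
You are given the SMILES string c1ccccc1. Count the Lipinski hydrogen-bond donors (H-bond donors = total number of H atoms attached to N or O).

Donors: find every N or O and count the H atoms it carries.
  (no N or O atoms present)
Lipinski HBD = 0.

0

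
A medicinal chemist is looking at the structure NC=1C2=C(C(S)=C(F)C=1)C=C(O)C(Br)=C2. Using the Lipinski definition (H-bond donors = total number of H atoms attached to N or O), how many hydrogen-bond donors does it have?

Donors: find every N or O and count the H atoms it carries.
  atom 1 (N): bond orders sum to 1 → 2 H
  atom 12 (O): bond orders sum to 1 → 1 H
Lipinski HBD = 3.

3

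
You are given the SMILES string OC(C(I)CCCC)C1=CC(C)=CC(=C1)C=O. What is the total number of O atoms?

Scan the SMILES for O atoms (remember two-letter symbols like Cl and Br are single atoms).
Oxygen count: 2.

2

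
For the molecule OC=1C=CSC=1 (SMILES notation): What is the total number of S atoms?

Scan the SMILES for S atoms (remember two-letter symbols like Cl and Br are single atoms).
Sulfur count: 1.

1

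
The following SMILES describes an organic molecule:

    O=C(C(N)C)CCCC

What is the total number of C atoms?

Count every carbon token in the SMILES (each C, including those in ring-closure positions and inside branches).
Carbon count: 7.

7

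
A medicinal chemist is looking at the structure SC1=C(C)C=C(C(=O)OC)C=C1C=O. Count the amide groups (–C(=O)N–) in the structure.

Scan the SMILES for the amide motif — none present.
Groups that are present: 1 aldehyde, 1 ester, 1 thiol.

0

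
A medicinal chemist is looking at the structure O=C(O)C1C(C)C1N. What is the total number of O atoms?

Scan the SMILES for O atoms (remember two-letter symbols like Cl and Br are single atoms).
Oxygen count: 2.

2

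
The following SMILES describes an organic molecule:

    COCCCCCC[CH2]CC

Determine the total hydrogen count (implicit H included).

22

Walk through each heavy atom and fill implicit hydrogens from standard valence (C 4, N 3, O 2, S 2, halogen 1):
  atom 1: C, bond orders sum to 1 (valence 4) → 3 H
  atom 2: O, bond orders sum to 2 (valence 2) → 0 H
  atom 3: C, bond orders sum to 2 (valence 4) → 2 H
  atom 4: C, bond orders sum to 2 (valence 4) → 2 H
  atom 5: C, bond orders sum to 2 (valence 4) → 2 H
  atom 6: C, bond orders sum to 2 (valence 4) → 2 H
  atom 7: C, bond orders sum to 2 (valence 4) → 2 H
  atom 8: C, bond orders sum to 2 (valence 4) → 2 H
  atom 9: C with explicit H count 2
  atom 10: C, bond orders sum to 2 (valence 4) → 2 H
  atom 11: C, bond orders sum to 1 (valence 4) → 3 H
Total hydrogens: 22.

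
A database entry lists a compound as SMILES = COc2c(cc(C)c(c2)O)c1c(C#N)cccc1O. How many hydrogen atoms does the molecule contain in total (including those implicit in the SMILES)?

13

Walk through each heavy atom and fill implicit hydrogens from standard valence (C 4, N 3, O 2, S 2, halogen 1); for lowercase aromatic atoms, an aromatic c carries 1 H when it has two neighbours and 0 H with three, and aromatic n carries 0 H:
  atom 1: C, bond orders sum to 1 (valence 4) → 3 H
  atom 2: O, bond orders sum to 2 (valence 2) → 0 H
  atom 3: aromatic c, 3 neighbours → 0 H
  atom 4: aromatic c, 3 neighbours → 0 H
  atom 5: aromatic c, 2 neighbours → 1 H
  atom 6: aromatic c, 3 neighbours → 0 H
  atom 7: C, bond orders sum to 1 (valence 4) → 3 H
  atom 8: aromatic c, 3 neighbours → 0 H
  atom 9: aromatic c, 2 neighbours → 1 H
  atom 10: O, bond orders sum to 1 (valence 2) → 1 H
  atom 11: aromatic c, 3 neighbours → 0 H
  atom 12: aromatic c, 3 neighbours → 0 H
  atom 13: C, bond orders sum to 4 (valence 4) → 0 H
  atom 14: N, bond orders sum to 3 (valence 3) → 0 H
  atom 15: aromatic c, 2 neighbours → 1 H
  atom 16: aromatic c, 2 neighbours → 1 H
  atom 17: aromatic c, 2 neighbours → 1 H
  atom 18: aromatic c, 3 neighbours → 0 H
  atom 19: O, bond orders sum to 1 (valence 2) → 1 H
Total hydrogens: 13.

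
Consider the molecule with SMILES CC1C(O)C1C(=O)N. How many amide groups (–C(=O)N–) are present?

1

The amide motif appears at heavy-atom position 6 in the SMILES.
Other groups present: 1 hydroxyl.
Amide count: 1.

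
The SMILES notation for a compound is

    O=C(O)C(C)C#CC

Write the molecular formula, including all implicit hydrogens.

Walk through each heavy atom and fill implicit hydrogens from standard valence (C 4, N 3, O 2, S 2, halogen 1):
  atom 1: O, bond orders sum to 2 (valence 2) → 0 H
  atom 2: C, bond orders sum to 4 (valence 4) → 0 H
  atom 3: O, bond orders sum to 1 (valence 2) → 1 H
  atom 4: C, bond orders sum to 3 (valence 4) → 1 H
  atom 5: C, bond orders sum to 1 (valence 4) → 3 H
  atom 6: C, bond orders sum to 4 (valence 4) → 0 H
  atom 7: C, bond orders sum to 4 (valence 4) → 0 H
  atom 8: C, bond orders sum to 1 (valence 4) → 3 H
Totals → C:6, H:8, O:2.
In Hill order: C6H8O2.

C6H8O2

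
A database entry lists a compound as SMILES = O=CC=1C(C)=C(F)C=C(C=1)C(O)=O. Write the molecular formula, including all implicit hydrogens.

C9H7FO3

Walk through each heavy atom and fill implicit hydrogens from standard valence (C 4, N 3, O 2, S 2, halogen 1):
  atom 1: O, bond orders sum to 2 (valence 2) → 0 H
  atom 2: C, bond orders sum to 3 (valence 4) → 1 H
  atom 3: C, bond orders sum to 4 (valence 4) → 0 H
  atom 4: C, bond orders sum to 4 (valence 4) → 0 H
  atom 5: C, bond orders sum to 1 (valence 4) → 3 H
  atom 6: C, bond orders sum to 4 (valence 4) → 0 H
  atom 7: F (halogen, monovalent) → 0 H
  atom 8: C, bond orders sum to 3 (valence 4) → 1 H
  atom 9: C, bond orders sum to 4 (valence 4) → 0 H
  atom 10: C, bond orders sum to 3 (valence 4) → 1 H
  atom 11: C, bond orders sum to 4 (valence 4) → 0 H
  atom 12: O, bond orders sum to 1 (valence 2) → 1 H
  atom 13: O, bond orders sum to 2 (valence 2) → 0 H
Totals → C:9, H:7, F:1, O:3.
In Hill order: C9H7FO3.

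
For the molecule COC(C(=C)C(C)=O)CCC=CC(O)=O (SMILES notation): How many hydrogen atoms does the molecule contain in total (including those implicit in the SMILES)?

16

Walk through each heavy atom and fill implicit hydrogens from standard valence (C 4, N 3, O 2, S 2, halogen 1):
  atom 1: C, bond orders sum to 1 (valence 4) → 3 H
  atom 2: O, bond orders sum to 2 (valence 2) → 0 H
  atom 3: C, bond orders sum to 3 (valence 4) → 1 H
  atom 4: C, bond orders sum to 4 (valence 4) → 0 H
  atom 5: C, bond orders sum to 2 (valence 4) → 2 H
  atom 6: C, bond orders sum to 4 (valence 4) → 0 H
  atom 7: C, bond orders sum to 1 (valence 4) → 3 H
  atom 8: O, bond orders sum to 2 (valence 2) → 0 H
  atom 9: C, bond orders sum to 2 (valence 4) → 2 H
  atom 10: C, bond orders sum to 2 (valence 4) → 2 H
  atom 11: C, bond orders sum to 3 (valence 4) → 1 H
  atom 12: C, bond orders sum to 3 (valence 4) → 1 H
  atom 13: C, bond orders sum to 4 (valence 4) → 0 H
  atom 14: O, bond orders sum to 1 (valence 2) → 1 H
  atom 15: O, bond orders sum to 2 (valence 2) → 0 H
Total hydrogens: 16.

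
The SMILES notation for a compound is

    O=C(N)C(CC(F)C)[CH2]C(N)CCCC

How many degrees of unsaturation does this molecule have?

Degree of unsaturation = (number of rings) + (number of π bonds).
Ring closures in the SMILES: 0.
π bonds: 1 double bond (each 1 DoU) → 1 DoU from unsaturation.
Total DoU = 0 + 1 = 1.

1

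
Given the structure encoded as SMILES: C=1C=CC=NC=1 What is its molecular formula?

Walk through each heavy atom and fill implicit hydrogens from standard valence (C 4, N 3, O 2, S 2, halogen 1):
  atom 1: C, bond orders sum to 3 (valence 4) → 1 H
  atom 2: C, bond orders sum to 3 (valence 4) → 1 H
  atom 3: C, bond orders sum to 3 (valence 4) → 1 H
  atom 4: C, bond orders sum to 3 (valence 4) → 1 H
  atom 5: N, bond orders sum to 3 (valence 3) → 0 H
  atom 6: C, bond orders sum to 3 (valence 4) → 1 H
Totals → C:5, H:5, N:1.

C5H5N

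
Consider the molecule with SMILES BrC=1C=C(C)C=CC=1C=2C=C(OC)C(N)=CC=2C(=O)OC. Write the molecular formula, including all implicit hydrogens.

Walk through each heavy atom and fill implicit hydrogens from standard valence (C 4, N 3, O 2, S 2, halogen 1):
  atom 1: Br (halogen, monovalent) → 0 H
  atom 2: C, bond orders sum to 4 (valence 4) → 0 H
  atom 3: C, bond orders sum to 3 (valence 4) → 1 H
  atom 4: C, bond orders sum to 4 (valence 4) → 0 H
  atom 5: C, bond orders sum to 1 (valence 4) → 3 H
  atom 6: C, bond orders sum to 3 (valence 4) → 1 H
  atom 7: C, bond orders sum to 3 (valence 4) → 1 H
  atom 8: C, bond orders sum to 4 (valence 4) → 0 H
  atom 9: C, bond orders sum to 4 (valence 4) → 0 H
  atom 10: C, bond orders sum to 3 (valence 4) → 1 H
  atom 11: C, bond orders sum to 4 (valence 4) → 0 H
  atom 12: O, bond orders sum to 2 (valence 2) → 0 H
  atom 13: C, bond orders sum to 1 (valence 4) → 3 H
  atom 14: C, bond orders sum to 4 (valence 4) → 0 H
  atom 15: N, bond orders sum to 1 (valence 3) → 2 H
  atom 16: C, bond orders sum to 3 (valence 4) → 1 H
  atom 17: C, bond orders sum to 4 (valence 4) → 0 H
  atom 18: C, bond orders sum to 4 (valence 4) → 0 H
  atom 19: O, bond orders sum to 2 (valence 2) → 0 H
  atom 20: O, bond orders sum to 2 (valence 2) → 0 H
  atom 21: C, bond orders sum to 1 (valence 4) → 3 H
Totals → C:16, H:16, Br:1, N:1, O:3.
In Hill order: C16H16BrNO3.

C16H16BrNO3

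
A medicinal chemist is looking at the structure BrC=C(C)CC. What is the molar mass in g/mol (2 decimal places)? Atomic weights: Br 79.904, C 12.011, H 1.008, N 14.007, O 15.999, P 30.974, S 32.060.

First, the molecular formula is C5H9Br (counting implicit H from valence).
  Br: 1 × 79.904 = 79.904
  C: 5 × 12.011 = 60.055
  H: 9 × 1.008 = 9.072
Sum: 1×79.904 + 5×12.011 + 9×1.008 = 149.031 → 149.03 g/mol.

149.03 g/mol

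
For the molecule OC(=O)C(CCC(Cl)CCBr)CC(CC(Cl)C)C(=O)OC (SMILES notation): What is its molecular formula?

C14H23BrCl2O4

Walk through each heavy atom and fill implicit hydrogens from standard valence (C 4, N 3, O 2, S 2, halogen 1):
  atom 1: O, bond orders sum to 1 (valence 2) → 1 H
  atom 2: C, bond orders sum to 4 (valence 4) → 0 H
  atom 3: O, bond orders sum to 2 (valence 2) → 0 H
  atom 4: C, bond orders sum to 3 (valence 4) → 1 H
  atom 5: C, bond orders sum to 2 (valence 4) → 2 H
  atom 6: C, bond orders sum to 2 (valence 4) → 2 H
  atom 7: C, bond orders sum to 3 (valence 4) → 1 H
  atom 8: Cl (halogen, monovalent) → 0 H
  atom 9: C, bond orders sum to 2 (valence 4) → 2 H
  atom 10: C, bond orders sum to 2 (valence 4) → 2 H
  atom 11: Br (halogen, monovalent) → 0 H
  atom 12: C, bond orders sum to 2 (valence 4) → 2 H
  atom 13: C, bond orders sum to 3 (valence 4) → 1 H
  atom 14: C, bond orders sum to 2 (valence 4) → 2 H
  atom 15: C, bond orders sum to 3 (valence 4) → 1 H
  atom 16: Cl (halogen, monovalent) → 0 H
  atom 17: C, bond orders sum to 1 (valence 4) → 3 H
  atom 18: C, bond orders sum to 4 (valence 4) → 0 H
  atom 19: O, bond orders sum to 2 (valence 2) → 0 H
  atom 20: O, bond orders sum to 2 (valence 2) → 0 H
  atom 21: C, bond orders sum to 1 (valence 4) → 3 H
Totals → C:14, H:23, Br:1, Cl:2, O:4.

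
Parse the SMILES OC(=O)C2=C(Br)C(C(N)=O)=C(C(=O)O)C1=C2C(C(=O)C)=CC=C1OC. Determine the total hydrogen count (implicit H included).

Walk through each heavy atom and fill implicit hydrogens from standard valence (C 4, N 3, O 2, S 2, halogen 1):
  atom 1: O, bond orders sum to 1 (valence 2) → 1 H
  atom 2: C, bond orders sum to 4 (valence 4) → 0 H
  atom 3: O, bond orders sum to 2 (valence 2) → 0 H
  atom 4: C, bond orders sum to 4 (valence 4) → 0 H
  atom 5: C, bond orders sum to 4 (valence 4) → 0 H
  atom 6: Br (halogen, monovalent) → 0 H
  atom 7: C, bond orders sum to 4 (valence 4) → 0 H
  atom 8: C, bond orders sum to 4 (valence 4) → 0 H
  atom 9: N, bond orders sum to 1 (valence 3) → 2 H
  atom 10: O, bond orders sum to 2 (valence 2) → 0 H
  atom 11: C, bond orders sum to 4 (valence 4) → 0 H
  atom 12: C, bond orders sum to 4 (valence 4) → 0 H
  atom 13: O, bond orders sum to 2 (valence 2) → 0 H
  atom 14: O, bond orders sum to 1 (valence 2) → 1 H
  atom 15: C, bond orders sum to 4 (valence 4) → 0 H
  atom 16: C, bond orders sum to 4 (valence 4) → 0 H
  atom 17: C, bond orders sum to 4 (valence 4) → 0 H
  atom 18: C, bond orders sum to 4 (valence 4) → 0 H
  atom 19: O, bond orders sum to 2 (valence 2) → 0 H
  atom 20: C, bond orders sum to 1 (valence 4) → 3 H
  atom 21: C, bond orders sum to 3 (valence 4) → 1 H
  atom 22: C, bond orders sum to 3 (valence 4) → 1 H
  atom 23: C, bond orders sum to 4 (valence 4) → 0 H
  atom 24: O, bond orders sum to 2 (valence 2) → 0 H
  atom 25: C, bond orders sum to 1 (valence 4) → 3 H
Total hydrogens: 12.

12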